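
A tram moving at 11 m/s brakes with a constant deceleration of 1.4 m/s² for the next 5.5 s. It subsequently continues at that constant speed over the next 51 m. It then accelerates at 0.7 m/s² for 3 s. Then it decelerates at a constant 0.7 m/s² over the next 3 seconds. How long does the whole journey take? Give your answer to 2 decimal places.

26.95 s

Phase 1 (decelerating): v₀ = 11.0 m/s, a = -1.4 m/s².
v = v₀ + at = 11.0 + (-1.4)(5.5) = 3.30 m/s
Δx = v₀t + ½at² = 11.0·5.5 + 0.5·-1.4·5.5² = 39.3 m

Phase 2 (constant speed): v₀ = 3.30 m/s, a = 0 m/s².
Constant speed: t = d/v = 51/3.30 = 15.5 s

Phase 3 (accelerating): v₀ = 3.30 m/s, a = 0.7 m/s².
v = v₀ + at = 3.30 + (0.7)(3) = 5.40 m/s
Δx = v₀t + ½at² = 3.30·3 + 0.5·0.7·3² = 13.1 m

Phase 4 (decelerating): v₀ = 5.40 m/s, a = -0.7 m/s².
v = v₀ + at = 5.40 + (-0.7)(3) = 3.30 m/s
Δx = v₀t + ½at² = 5.40·3 + 0.5·-0.7·3² = 13.1 m
Total time = 5.50 + 15.5 + 3.00 + 3.00 = 27.0 s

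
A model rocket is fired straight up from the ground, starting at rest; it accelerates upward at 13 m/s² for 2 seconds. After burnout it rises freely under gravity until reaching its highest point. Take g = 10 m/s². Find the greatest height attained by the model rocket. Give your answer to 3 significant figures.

Phase 1 (powered ascent): v₀ = 0 m/s, a = 13 m/s².
v = v₀ + at = 0 + (13)(2) = 26.0 m/s
Δx = v₀t + ½at² = 0·2 + 0.5·13·2² = 26.0 m

Phase 2 (coasting upward): v₀ = 26.0 m/s, a = -10 m/s².
v = v₀ + at → t = (0 − 26.0) / -10 = 2.60 s
v² = v₀² + 2aΔx → Δx = (0² − 26.0²)/(2·-10) = 33.8 m
Maximum height = 26.0 + 33.8 = 59.8 m

59.8 m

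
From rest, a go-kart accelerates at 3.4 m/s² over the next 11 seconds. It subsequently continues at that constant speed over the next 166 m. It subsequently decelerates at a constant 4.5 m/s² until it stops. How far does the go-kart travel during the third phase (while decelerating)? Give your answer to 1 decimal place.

Phase 1 (accelerating): v₀ = 0 m/s, a = 3.4 m/s².
v = v₀ + at = 0 + (3.4)(11) = 37.4 m/s
Δx = v₀t + ½at² = 0·11 + 0.5·3.4·11² = 206 m

Phase 2 (constant speed): v₀ = 37.4 m/s, a = 0 m/s².
Constant speed: t = d/v = 166/37.4 = 4.44 s

Phase 3 (decelerating): v₀ = 37.4 m/s, a = -4.5 m/s².
v = v₀ + at → t = (0 − 37.4) / -4.5 = 8.31 s
v² = v₀² + 2aΔx → Δx = (0² − 37.4²)/(2·-4.5) = 155 m
Distance in phase 3 = 155 m

155.4 m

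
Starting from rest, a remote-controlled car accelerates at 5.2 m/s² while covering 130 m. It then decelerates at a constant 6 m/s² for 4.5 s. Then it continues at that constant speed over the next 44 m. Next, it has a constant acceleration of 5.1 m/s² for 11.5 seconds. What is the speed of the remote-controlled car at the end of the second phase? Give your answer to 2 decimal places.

Phase 1 (accelerating): v₀ = 0 m/s, a = 5.2 m/s².
v² = v₀² + 2aΔx = 0² + 2·5.2·130 = 1350 → v = 36.8 m/s
t = (v − v₀)/a = (36.8 − 0)/5.2 = 7.07 s

Phase 2 (decelerating): v₀ = 36.8 m/s, a = -6 m/s².
v = v₀ + at = 36.8 + (-6)(4.5) = 9.77 m/s
Δx = v₀t + ½at² = 36.8·4.5 + 0.5·-6·4.5² = 105 m
Speed at end of phase 2 = 9.77 m/s

9.77 m/s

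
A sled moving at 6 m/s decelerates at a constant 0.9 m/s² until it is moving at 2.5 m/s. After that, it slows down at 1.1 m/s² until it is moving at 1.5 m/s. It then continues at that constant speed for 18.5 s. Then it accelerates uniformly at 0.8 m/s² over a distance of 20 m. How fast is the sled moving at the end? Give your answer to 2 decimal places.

Phase 1 (decelerating): v₀ = 6.00 m/s, a = -0.9 m/s².
v = v₀ + at → t = (2.5 − 6.00) / -0.9 = 3.89 s
v² = v₀² + 2aΔx → Δx = (2.5² − 6.00²)/(2·-0.9) = 16.5 m

Phase 2 (decelerating): v₀ = 2.50 m/s, a = -1.1 m/s².
v = v₀ + at → t = (1.5 − 2.50) / -1.1 = 0.909 s
v² = v₀² + 2aΔx → Δx = (1.5² − 2.50²)/(2·-1.1) = 1.82 m

Phase 3 (constant speed): v₀ = 1.50 m/s, a = 0 m/s².
v = v₀ + at = 1.50 + (0)(18.5) = 1.50 m/s
Δx = v₀t + ½at² = 1.50·18.5 + 0.5·0·18.5² = 27.8 m

Phase 4 (accelerating): v₀ = 1.50 m/s, a = 0.8 m/s².
v² = v₀² + 2aΔx = 1.50² + 2·0.8·20 = 34.2 → v = 5.85 m/s
t = (v − v₀)/a = (5.85 − 1.50)/0.8 = 5.44 s
Final speed = 5.85 m/s

5.85 m/s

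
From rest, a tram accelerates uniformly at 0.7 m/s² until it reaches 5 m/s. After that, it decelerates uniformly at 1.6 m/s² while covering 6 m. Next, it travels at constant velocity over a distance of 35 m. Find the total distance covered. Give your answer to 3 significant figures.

Phase 1 (accelerating): v₀ = 0 m/s, a = 0.7 m/s².
v = v₀ + at → t = (5 − 0) / 0.7 = 7.14 s
v² = v₀² + 2aΔx → Δx = (5² − 0²)/(2·0.7) = 17.9 m

Phase 2 (decelerating): v₀ = 5.00 m/s, a = -1.6 m/s².
v² = v₀² + 2aΔx = 5.00² + 2·-1.6·6 = 5.80 → v = 2.41 m/s
t = (v − v₀)/a = (2.41 − 5.00)/-1.6 = 1.62 s

Phase 3 (constant speed): v₀ = 2.41 m/s, a = 0 m/s².
Constant speed: t = d/v = 35/2.41 = 14.5 s
Total distance = 17.9 + 6.00 + 35.0 = 58.9 m

58.9 m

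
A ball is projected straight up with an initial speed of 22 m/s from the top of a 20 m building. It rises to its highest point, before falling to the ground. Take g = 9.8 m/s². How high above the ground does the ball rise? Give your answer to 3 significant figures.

44.7 m

Phase 1 (rising): v₀ = 22.0 m/s, a = -9.8 m/s².
v = v₀ + at → t = (0 − 22.0) / -9.8 = 2.24 s
v² = v₀² + 2aΔx → Δx = (0² − 22.0²)/(2·-9.8) = 24.7 m
Maximum height = 20 + 24.7 = 44.7 m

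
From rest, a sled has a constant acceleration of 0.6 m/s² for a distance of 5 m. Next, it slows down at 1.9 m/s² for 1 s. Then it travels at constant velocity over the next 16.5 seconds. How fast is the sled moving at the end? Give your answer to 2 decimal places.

0.55 m/s

Phase 1 (accelerating): v₀ = 0 m/s, a = 0.6 m/s².
v² = v₀² + 2aΔx = 0² + 2·0.6·5 = 6.00 → v = 2.45 m/s
t = (v − v₀)/a = (2.45 − 0)/0.6 = 4.08 s

Phase 2 (decelerating): v₀ = 2.45 m/s, a = -1.9 m/s².
v = v₀ + at = 2.45 + (-1.9)(1) = 0.549 m/s
Δx = v₀t + ½at² = 2.45·1 + 0.5·-1.9·1² = 1.50 m

Phase 3 (constant speed): v₀ = 0.549 m/s, a = 0 m/s².
v = v₀ + at = 0.549 + (0)(16.5) = 0.549 m/s
Δx = v₀t + ½at² = 0.549·16.5 + 0.5·0·16.5² = 9.07 m
Final speed = 0.549 m/s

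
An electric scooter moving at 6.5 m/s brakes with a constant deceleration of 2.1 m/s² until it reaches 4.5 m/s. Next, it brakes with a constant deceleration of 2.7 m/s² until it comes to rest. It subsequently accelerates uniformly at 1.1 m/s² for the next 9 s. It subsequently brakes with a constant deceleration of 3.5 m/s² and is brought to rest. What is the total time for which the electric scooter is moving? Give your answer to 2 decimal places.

Phase 1 (decelerating): v₀ = 6.50 m/s, a = -2.1 m/s².
v = v₀ + at → t = (4.5 − 6.50) / -2.1 = 0.952 s
v² = v₀² + 2aΔx → Δx = (4.5² − 6.50²)/(2·-2.1) = 5.24 m

Phase 2 (decelerating): v₀ = 4.50 m/s, a = -2.7 m/s².
v = v₀ + at → t = (0 − 4.50) / -2.7 = 1.67 s
v² = v₀² + 2aΔx → Δx = (0² − 4.50²)/(2·-2.7) = 3.75 m

Phase 3 (accelerating): v₀ = 0 m/s, a = 1.1 m/s².
v = v₀ + at = 0 + (1.1)(9) = 9.90 m/s
Δx = v₀t + ½at² = 0·9 + 0.5·1.1·9² = 44.6 m

Phase 4 (decelerating): v₀ = 9.90 m/s, a = -3.5 m/s².
v = v₀ + at → t = (0 − 9.90) / -3.5 = 2.83 s
v² = v₀² + 2aΔx → Δx = (0² − 9.90²)/(2·-3.5) = 14.0 m
Total time = 0.952 + 1.67 + 9.00 + 2.83 = 14.4 s

14.45 s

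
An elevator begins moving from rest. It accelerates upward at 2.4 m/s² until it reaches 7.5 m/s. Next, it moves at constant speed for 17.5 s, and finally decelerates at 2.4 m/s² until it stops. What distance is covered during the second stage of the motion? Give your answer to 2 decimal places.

131.25 m

Phase 1 (accelerating): v₀ = 0 m/s, a = 2.4 m/s².
v = v₀ + at → t = (7.5 − 0) / 2.4 = 3.12 s
v² = v₀² + 2aΔx → Δx = (7.5² − 0²)/(2·2.4) = 11.7 m

Phase 2 (constant speed): v₀ = 7.50 m/s, a = 0 m/s².
v = v₀ + at = 7.50 + (0)(17.5) = 7.50 m/s
Δx = v₀t + ½at² = 7.50·17.5 + 0.5·0·17.5² = 131 m
Distance in phase 2 = 131 m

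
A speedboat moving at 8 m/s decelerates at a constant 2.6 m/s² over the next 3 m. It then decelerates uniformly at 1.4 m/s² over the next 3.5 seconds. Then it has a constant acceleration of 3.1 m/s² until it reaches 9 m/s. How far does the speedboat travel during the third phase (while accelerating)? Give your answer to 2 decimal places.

Phase 1 (decelerating): v₀ = 8.00 m/s, a = -2.6 m/s².
v² = v₀² + 2aΔx = 8.00² + 2·-2.6·3 = 48.4 → v = 6.96 m/s
t = (v − v₀)/a = (6.96 − 8.00)/-2.6 = 0.401 s

Phase 2 (decelerating): v₀ = 6.96 m/s, a = -1.4 m/s².
v = v₀ + at = 6.96 + (-1.4)(3.5) = 2.06 m/s
Δx = v₀t + ½at² = 6.96·3.5 + 0.5·-1.4·3.5² = 15.8 m

Phase 3 (accelerating): v₀ = 2.06 m/s, a = 3.1 m/s².
v = v₀ + at → t = (9 − 2.06) / 3.1 = 2.24 s
v² = v₀² + 2aΔx → Δx = (9² − 2.06²)/(2·3.1) = 12.4 m
Distance in phase 3 = 12.4 m

12.38 m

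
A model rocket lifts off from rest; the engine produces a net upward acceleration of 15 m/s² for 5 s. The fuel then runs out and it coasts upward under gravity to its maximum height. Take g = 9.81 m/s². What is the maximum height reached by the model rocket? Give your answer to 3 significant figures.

Phase 1 (powered ascent): v₀ = 0 m/s, a = 15 m/s².
v = v₀ + at = 0 + (15)(5) = 75.0 m/s
Δx = v₀t + ½at² = 0·5 + 0.5·15·5² = 188 m

Phase 2 (coasting upward): v₀ = 75.0 m/s, a = -9.81 m/s².
v = v₀ + at → t = (0 − 75.0) / -9.81 = 7.65 s
v² = v₀² + 2aΔx → Δx = (0² − 75.0²)/(2·-9.81) = 287 m
Maximum height = 188 + 287 = 474 m

474 m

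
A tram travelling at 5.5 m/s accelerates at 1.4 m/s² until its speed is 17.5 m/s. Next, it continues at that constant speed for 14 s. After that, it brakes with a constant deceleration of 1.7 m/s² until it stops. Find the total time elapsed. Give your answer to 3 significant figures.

Phase 1 (accelerating): v₀ = 5.50 m/s, a = 1.4 m/s².
v = v₀ + at → t = (17.5 − 5.50) / 1.4 = 8.57 s
v² = v₀² + 2aΔx → Δx = (17.5² − 5.50²)/(2·1.4) = 98.6 m

Phase 2 (constant speed): v₀ = 17.5 m/s, a = 0 m/s².
v = v₀ + at = 17.5 + (0)(14) = 17.5 m/s
Δx = v₀t + ½at² = 17.5·14 + 0.5·0·14² = 245 m

Phase 3 (decelerating): v₀ = 17.5 m/s, a = -1.7 m/s².
v = v₀ + at → t = (0 − 17.5) / -1.7 = 10.3 s
v² = v₀² + 2aΔx → Δx = (0² − 17.5²)/(2·-1.7) = 90.1 m
Total time = 8.57 + 14.0 + 10.3 = 32.9 s

32.9 s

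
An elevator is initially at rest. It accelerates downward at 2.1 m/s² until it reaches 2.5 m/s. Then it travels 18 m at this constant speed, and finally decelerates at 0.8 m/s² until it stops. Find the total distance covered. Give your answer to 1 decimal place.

Phase 1 (accelerating): v₀ = 0 m/s, a = 2.1 m/s².
v = v₀ + at → t = (2.5 − 0) / 2.1 = 1.19 s
v² = v₀² + 2aΔx → Δx = (2.5² − 0²)/(2·2.1) = 1.49 m

Phase 2 (constant speed): v₀ = 2.50 m/s, a = 0 m/s².
Constant speed: t = d/v = 18/2.50 = 7.20 s

Phase 3 (decelerating): v₀ = 2.50 m/s, a = -0.8 m/s².
v = v₀ + at → t = (0 − 2.50) / -0.8 = 3.12 s
v² = v₀² + 2aΔx → Δx = (0² − 2.50²)/(2·-0.8) = 3.91 m
Total distance = 1.49 + 18.0 + 3.91 = 23.4 m

23.4 m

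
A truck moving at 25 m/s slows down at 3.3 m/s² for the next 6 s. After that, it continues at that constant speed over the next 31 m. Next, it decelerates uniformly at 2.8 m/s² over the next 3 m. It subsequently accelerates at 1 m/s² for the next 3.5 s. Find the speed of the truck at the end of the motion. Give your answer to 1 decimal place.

Phase 1 (decelerating): v₀ = 25.0 m/s, a = -3.3 m/s².
v = v₀ + at = 25.0 + (-3.3)(6) = 5.20 m/s
Δx = v₀t + ½at² = 25.0·6 + 0.5·-3.3·6² = 90.6 m

Phase 2 (constant speed): v₀ = 5.20 m/s, a = 0 m/s².
Constant speed: t = d/v = 31/5.20 = 5.96 s

Phase 3 (decelerating): v₀ = 5.20 m/s, a = -2.8 m/s².
v² = v₀² + 2aΔx = 5.20² + 2·-2.8·3 = 10.2 → v = 3.20 m/s
t = (v − v₀)/a = (3.20 − 5.20)/-2.8 = 0.714 s

Phase 4 (accelerating): v₀ = 3.20 m/s, a = 1 m/s².
v = v₀ + at = 3.20 + (1)(3.5) = 6.70 m/s
Δx = v₀t + ½at² = 3.20·3.5 + 0.5·1·3.5² = 17.3 m
Final speed = 6.70 m/s

6.7 m/s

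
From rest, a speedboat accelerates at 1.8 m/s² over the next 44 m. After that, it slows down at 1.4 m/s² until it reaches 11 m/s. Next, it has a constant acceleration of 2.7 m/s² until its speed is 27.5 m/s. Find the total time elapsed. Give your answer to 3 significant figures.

14.2 s

Phase 1 (accelerating): v₀ = 0 m/s, a = 1.8 m/s².
v² = v₀² + 2aΔx = 0² + 2·1.8·44 = 158 → v = 12.6 m/s
t = (v − v₀)/a = (12.6 − 0)/1.8 = 6.99 s

Phase 2 (decelerating): v₀ = 12.6 m/s, a = -1.4 m/s².
v = v₀ + at → t = (11 − 12.6) / -1.4 = 1.13 s
v² = v₀² + 2aΔx → Δx = (11² − 12.6²)/(2·-1.4) = 13.4 m

Phase 3 (accelerating): v₀ = 11.0 m/s, a = 2.7 m/s².
v = v₀ + at → t = (27.5 − 11.0) / 2.7 = 6.11 s
v² = v₀² + 2aΔx → Δx = (27.5² − 11.0²)/(2·2.7) = 118 m
Total time = 6.99 + 1.13 + 6.11 = 14.2 s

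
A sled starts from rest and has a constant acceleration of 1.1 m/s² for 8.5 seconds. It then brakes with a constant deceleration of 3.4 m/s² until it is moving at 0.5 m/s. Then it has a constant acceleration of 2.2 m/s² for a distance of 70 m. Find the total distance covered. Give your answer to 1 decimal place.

Phase 1 (accelerating): v₀ = 0 m/s, a = 1.1 m/s².
v = v₀ + at = 0 + (1.1)(8.5) = 9.35 m/s
Δx = v₀t + ½at² = 0·8.5 + 0.5·1.1·8.5² = 39.7 m

Phase 2 (decelerating): v₀ = 9.35 m/s, a = -3.4 m/s².
v = v₀ + at → t = (0.5 − 9.35) / -3.4 = 2.60 s
v² = v₀² + 2aΔx → Δx = (0.5² − 9.35²)/(2·-3.4) = 12.8 m

Phase 3 (accelerating): v₀ = 0.500 m/s, a = 2.2 m/s².
v² = v₀² + 2aΔx = 0.500² + 2·2.2·70 = 308 → v = 17.6 m/s
t = (v − v₀)/a = (17.6 − 0.500)/2.2 = 7.75 s
Total distance = 39.7 + 12.8 + 70.0 = 123 m

122.6 m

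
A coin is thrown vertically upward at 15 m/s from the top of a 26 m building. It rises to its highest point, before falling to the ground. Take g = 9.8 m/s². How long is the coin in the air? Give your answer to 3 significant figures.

Phase 1 (rising): v₀ = 15.0 m/s, a = -9.8 m/s².
v = v₀ + at → t = (0 − 15.0) / -9.8 = 1.53 s
v² = v₀² + 2aΔx → Δx = (0² − 15.0²)/(2·-9.8) = 11.5 m

Phase 2 (falling): v₀ = 0 m/s, a = -9.8 m/s².
Falls 37.5 m from rest: t = √(2·37.5/9.8) = 2.77 s; v = g·t = 27.1 m/s.
Total time = 1.53 + 2.77 = 4.30 s

4.30 s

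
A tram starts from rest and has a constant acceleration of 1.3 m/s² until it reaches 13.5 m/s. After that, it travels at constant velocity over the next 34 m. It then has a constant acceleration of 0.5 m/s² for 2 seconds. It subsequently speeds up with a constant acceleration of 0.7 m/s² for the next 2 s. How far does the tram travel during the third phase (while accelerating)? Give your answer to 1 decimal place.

Phase 1 (accelerating): v₀ = 0 m/s, a = 1.3 m/s².
v = v₀ + at → t = (13.5 − 0) / 1.3 = 10.4 s
v² = v₀² + 2aΔx → Δx = (13.5² − 0²)/(2·1.3) = 70.1 m

Phase 2 (constant speed): v₀ = 13.5 m/s, a = 0 m/s².
Constant speed: t = d/v = 34/13.5 = 2.52 s

Phase 3 (accelerating): v₀ = 13.5 m/s, a = 0.5 m/s².
v = v₀ + at = 13.5 + (0.5)(2) = 14.5 m/s
Δx = v₀t + ½at² = 13.5·2 + 0.5·0.5·2² = 28.0 m
Distance in phase 3 = 28.0 m

28.0 m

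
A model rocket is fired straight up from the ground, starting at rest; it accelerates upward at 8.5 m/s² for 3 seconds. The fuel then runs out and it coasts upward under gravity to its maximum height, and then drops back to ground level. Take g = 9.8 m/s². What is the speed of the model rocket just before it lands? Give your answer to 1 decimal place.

Phase 1 (powered ascent): v₀ = 0 m/s, a = 8.5 m/s².
v = v₀ + at = 0 + (8.5)(3) = 25.5 m/s
Δx = v₀t + ½at² = 0·3 + 0.5·8.5·3² = 38.2 m

Phase 2 (coasting upward): v₀ = 25.5 m/s, a = -9.8 m/s².
v = v₀ + at → t = (0 − 25.5) / -9.8 = 2.60 s
v² = v₀² + 2aΔx → Δx = (0² − 25.5²)/(2·-9.8) = 33.2 m

Phase 3 (free fall): v₀ = 0 m/s, a = -9.8 m/s².
Falls 71.4 m from rest: t = √(2·71.4/9.8) = 3.82 s; v = g·t = 37.4 m/s.
Impact speed = 37.4 m/s

37.4 m/s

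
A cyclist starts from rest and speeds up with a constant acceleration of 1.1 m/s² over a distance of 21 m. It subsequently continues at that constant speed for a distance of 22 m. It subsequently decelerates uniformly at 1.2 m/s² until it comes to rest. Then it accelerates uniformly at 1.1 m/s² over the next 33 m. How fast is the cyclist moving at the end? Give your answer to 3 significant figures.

Phase 1 (accelerating): v₀ = 0 m/s, a = 1.1 m/s².
v² = v₀² + 2aΔx = 0² + 2·1.1·21 = 46.2 → v = 6.80 m/s
t = (v − v₀)/a = (6.80 − 0)/1.1 = 6.18 s

Phase 2 (constant speed): v₀ = 6.80 m/s, a = 0 m/s².
Constant speed: t = d/v = 22/6.80 = 3.24 s

Phase 3 (decelerating): v₀ = 6.80 m/s, a = -1.2 m/s².
v = v₀ + at → t = (0 − 6.80) / -1.2 = 5.66 s
v² = v₀² + 2aΔx → Δx = (0² − 6.80²)/(2·-1.2) = 19.3 m

Phase 4 (accelerating): v₀ = 0 m/s, a = 1.1 m/s².
v² = v₀² + 2aΔx = 0² + 2·1.1·33 = 72.6 → v = 8.52 m/s
t = (v − v₀)/a = (8.52 − 0)/1.1 = 7.75 s
Final speed = 8.52 m/s

8.52 m/s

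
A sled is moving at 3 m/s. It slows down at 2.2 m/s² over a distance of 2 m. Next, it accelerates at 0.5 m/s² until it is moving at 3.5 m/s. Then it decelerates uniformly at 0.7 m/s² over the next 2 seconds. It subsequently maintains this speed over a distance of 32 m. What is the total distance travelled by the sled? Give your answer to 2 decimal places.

51.65 m

Phase 1 (decelerating): v₀ = 3.00 m/s, a = -2.2 m/s².
v² = v₀² + 2aΔx = 3.00² + 2·-2.2·2 = 0.200 → v = 0.447 m/s
t = (v − v₀)/a = (0.447 − 3.00)/-2.2 = 1.16 s

Phase 2 (accelerating): v₀ = 0.447 m/s, a = 0.5 m/s².
v = v₀ + at → t = (3.5 − 0.447) / 0.5 = 6.11 s
v² = v₀² + 2aΔx → Δx = (3.5² − 0.447²)/(2·0.5) = 12.1 m

Phase 3 (decelerating): v₀ = 3.50 m/s, a = -0.7 m/s².
v = v₀ + at = 3.50 + (-0.7)(2) = 2.10 m/s
Δx = v₀t + ½at² = 3.50·2 + 0.5·-0.7·2² = 5.60 m

Phase 4 (constant speed): v₀ = 2.10 m/s, a = 0 m/s².
Constant speed: t = d/v = 32/2.10 = 15.2 s
Total distance = 2.00 + 12.1 + 5.60 + 32.0 = 51.6 m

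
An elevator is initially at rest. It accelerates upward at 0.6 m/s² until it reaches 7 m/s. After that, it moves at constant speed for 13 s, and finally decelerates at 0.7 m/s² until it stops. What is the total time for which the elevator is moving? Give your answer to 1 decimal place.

34.7 s

Phase 1 (accelerating): v₀ = 0 m/s, a = 0.6 m/s².
v = v₀ + at → t = (7 − 0) / 0.6 = 11.7 s
v² = v₀² + 2aΔx → Δx = (7² − 0²)/(2·0.6) = 40.8 m

Phase 2 (constant speed): v₀ = 7.00 m/s, a = 0 m/s².
v = v₀ + at = 7.00 + (0)(13) = 7.00 m/s
Δx = v₀t + ½at² = 7.00·13 + 0.5·0·13² = 91.0 m

Phase 3 (decelerating): v₀ = 7.00 m/s, a = -0.7 m/s².
v = v₀ + at → t = (0 − 7.00) / -0.7 = 10.0 s
v² = v₀² + 2aΔx → Δx = (0² − 7.00²)/(2·-0.7) = 35.0 m
Total time = 11.7 + 13.0 + 10.0 = 34.7 s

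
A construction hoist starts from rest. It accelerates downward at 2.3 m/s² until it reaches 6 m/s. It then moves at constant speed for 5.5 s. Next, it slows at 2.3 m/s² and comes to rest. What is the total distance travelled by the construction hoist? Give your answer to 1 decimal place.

48.7 m

Phase 1 (accelerating): v₀ = 0 m/s, a = 2.3 m/s².
v = v₀ + at → t = (6 − 0) / 2.3 = 2.61 s
v² = v₀² + 2aΔx → Δx = (6² − 0²)/(2·2.3) = 7.83 m

Phase 2 (constant speed): v₀ = 6.00 m/s, a = 0 m/s².
v = v₀ + at = 6.00 + (0)(5.5) = 6.00 m/s
Δx = v₀t + ½at² = 6.00·5.5 + 0.5·0·5.5² = 33.0 m

Phase 3 (decelerating): v₀ = 6.00 m/s, a = -2.3 m/s².
v = v₀ + at → t = (0 − 6.00) / -2.3 = 2.61 s
v² = v₀² + 2aΔx → Δx = (0² − 6.00²)/(2·-2.3) = 7.83 m
Total distance = 7.83 + 33.0 + 7.83 = 48.7 m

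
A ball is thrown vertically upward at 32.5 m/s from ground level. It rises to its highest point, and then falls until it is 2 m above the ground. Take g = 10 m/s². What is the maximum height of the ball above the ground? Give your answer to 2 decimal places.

Phase 1 (rising): v₀ = 32.5 m/s, a = -10 m/s².
v = v₀ + at → t = (0 − 32.5) / -10 = 3.25 s
v² = v₀² + 2aΔx → Δx = (0² − 32.5²)/(2·-10) = 52.8 m
Maximum height = 52.8 m

52.81 m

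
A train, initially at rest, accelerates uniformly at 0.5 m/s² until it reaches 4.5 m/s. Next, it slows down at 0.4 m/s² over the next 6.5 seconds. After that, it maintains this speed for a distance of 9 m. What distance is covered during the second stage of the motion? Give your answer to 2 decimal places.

20.80 m

Phase 1 (accelerating): v₀ = 0 m/s, a = 0.5 m/s².
v = v₀ + at → t = (4.5 − 0) / 0.5 = 9.00 s
v² = v₀² + 2aΔx → Δx = (4.5² − 0²)/(2·0.5) = 20.2 m

Phase 2 (decelerating): v₀ = 4.50 m/s, a = -0.4 m/s².
v = v₀ + at = 4.50 + (-0.4)(6.5) = 1.90 m/s
Δx = v₀t + ½at² = 4.50·6.5 + 0.5·-0.4·6.5² = 20.8 m
Distance in phase 2 = 20.8 m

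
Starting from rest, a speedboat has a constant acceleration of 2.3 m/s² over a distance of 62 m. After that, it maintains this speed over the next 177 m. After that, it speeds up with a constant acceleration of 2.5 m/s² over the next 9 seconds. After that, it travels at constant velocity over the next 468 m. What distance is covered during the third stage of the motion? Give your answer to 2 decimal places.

Phase 1 (accelerating): v₀ = 0 m/s, a = 2.3 m/s².
v² = v₀² + 2aΔx = 0² + 2·2.3·62 = 285 → v = 16.9 m/s
t = (v − v₀)/a = (16.9 − 0)/2.3 = 7.34 s

Phase 2 (constant speed): v₀ = 16.9 m/s, a = 0 m/s².
Constant speed: t = d/v = 177/16.9 = 10.5 s

Phase 3 (accelerating): v₀ = 16.9 m/s, a = 2.5 m/s².
v = v₀ + at = 16.9 + (2.5)(9) = 39.4 m/s
Δx = v₀t + ½at² = 16.9·9 + 0.5·2.5·9² = 253 m
Distance in phase 3 = 253 m

253.24 m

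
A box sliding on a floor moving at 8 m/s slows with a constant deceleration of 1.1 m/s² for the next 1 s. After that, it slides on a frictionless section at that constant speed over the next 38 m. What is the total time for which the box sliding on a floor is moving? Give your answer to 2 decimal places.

Phase 1 (decelerating): v₀ = 8.00 m/s, a = -1.1 m/s².
v = v₀ + at = 8.00 + (-1.1)(1) = 6.90 m/s
Δx = v₀t + ½at² = 8.00·1 + 0.5·-1.1·1² = 7.45 m

Phase 2 (constant speed): v₀ = 6.90 m/s, a = 0 m/s².
Constant speed: t = d/v = 38/6.90 = 5.51 s
Total time = 1.00 + 5.51 = 6.51 s

6.51 s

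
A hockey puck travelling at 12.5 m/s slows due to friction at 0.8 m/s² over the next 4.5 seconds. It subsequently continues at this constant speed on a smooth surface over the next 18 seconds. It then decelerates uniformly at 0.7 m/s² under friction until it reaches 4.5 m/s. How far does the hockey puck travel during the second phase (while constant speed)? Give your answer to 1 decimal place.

160.2 m

Phase 1 (decelerating): v₀ = 12.5 m/s, a = -0.8 m/s².
v = v₀ + at = 12.5 + (-0.8)(4.5) = 8.90 m/s
Δx = v₀t + ½at² = 12.5·4.5 + 0.5·-0.8·4.5² = 48.1 m

Phase 2 (constant speed): v₀ = 8.90 m/s, a = 0 m/s².
v = v₀ + at = 8.90 + (0)(18) = 8.90 m/s
Δx = v₀t + ½at² = 8.90·18 + 0.5·0·18² = 160 m
Distance in phase 2 = 160 m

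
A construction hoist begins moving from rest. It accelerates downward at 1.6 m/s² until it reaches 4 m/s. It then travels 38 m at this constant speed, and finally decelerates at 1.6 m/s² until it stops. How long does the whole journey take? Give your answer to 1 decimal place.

Phase 1 (accelerating): v₀ = 0 m/s, a = 1.6 m/s².
v = v₀ + at → t = (4 − 0) / 1.6 = 2.50 s
v² = v₀² + 2aΔx → Δx = (4² − 0²)/(2·1.6) = 5.00 m

Phase 2 (constant speed): v₀ = 4.00 m/s, a = 0 m/s².
Constant speed: t = d/v = 38/4.00 = 9.50 s

Phase 3 (decelerating): v₀ = 4.00 m/s, a = -1.6 m/s².
v = v₀ + at → t = (0 − 4.00) / -1.6 = 2.50 s
v² = v₀² + 2aΔx → Δx = (0² − 4.00²)/(2·-1.6) = 5.00 m
Total time = 2.50 + 9.50 + 2.50 = 14.5 s

14.5 s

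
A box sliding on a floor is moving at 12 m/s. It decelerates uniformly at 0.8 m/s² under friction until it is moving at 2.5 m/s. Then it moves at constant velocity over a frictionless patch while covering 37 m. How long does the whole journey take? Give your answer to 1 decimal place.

26.7 s

Phase 1 (decelerating): v₀ = 12.0 m/s, a = -0.8 m/s².
v = v₀ + at → t = (2.5 − 12.0) / -0.8 = 11.9 s
v² = v₀² + 2aΔx → Δx = (2.5² − 12.0²)/(2·-0.8) = 86.1 m

Phase 2 (constant speed): v₀ = 2.50 m/s, a = 0 m/s².
Constant speed: t = d/v = 37/2.50 = 14.8 s
Total time = 11.9 + 14.8 = 26.7 s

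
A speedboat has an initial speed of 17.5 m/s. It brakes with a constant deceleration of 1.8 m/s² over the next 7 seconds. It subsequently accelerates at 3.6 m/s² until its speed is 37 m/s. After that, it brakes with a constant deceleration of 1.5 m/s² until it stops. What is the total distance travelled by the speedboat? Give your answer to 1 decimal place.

721.5 m

Phase 1 (decelerating): v₀ = 17.5 m/s, a = -1.8 m/s².
v = v₀ + at = 17.5 + (-1.8)(7) = 4.90 m/s
Δx = v₀t + ½at² = 17.5·7 + 0.5·-1.8·7² = 78.4 m

Phase 2 (accelerating): v₀ = 4.90 m/s, a = 3.6 m/s².
v = v₀ + at → t = (37 − 4.90) / 3.6 = 8.92 s
v² = v₀² + 2aΔx → Δx = (37² − 4.90²)/(2·3.6) = 187 m

Phase 3 (decelerating): v₀ = 37.0 m/s, a = -1.5 m/s².
v = v₀ + at → t = (0 − 37.0) / -1.5 = 24.7 s
v² = v₀² + 2aΔx → Δx = (0² − 37.0²)/(2·-1.5) = 456 m
Total distance = 78.4 + 187 + 456 = 722 m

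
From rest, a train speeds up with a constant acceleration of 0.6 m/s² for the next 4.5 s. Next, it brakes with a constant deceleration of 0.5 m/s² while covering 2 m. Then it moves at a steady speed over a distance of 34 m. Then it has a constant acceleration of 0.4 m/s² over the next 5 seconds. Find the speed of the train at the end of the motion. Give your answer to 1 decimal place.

4.3 m/s

Phase 1 (accelerating): v₀ = 0 m/s, a = 0.6 m/s².
v = v₀ + at = 0 + (0.6)(4.5) = 2.70 m/s
Δx = v₀t + ½at² = 0·4.5 + 0.5·0.6·4.5² = 6.07 m

Phase 2 (decelerating): v₀ = 2.70 m/s, a = -0.5 m/s².
v² = v₀² + 2aΔx = 2.70² + 2·-0.5·2 = 5.29 → v = 2.30 m/s
t = (v − v₀)/a = (2.30 − 2.70)/-0.5 = 0.800 s

Phase 3 (constant speed): v₀ = 2.30 m/s, a = 0 m/s².
Constant speed: t = d/v = 34/2.30 = 14.8 s

Phase 4 (accelerating): v₀ = 2.30 m/s, a = 0.4 m/s².
v = v₀ + at = 2.30 + (0.4)(5) = 4.30 m/s
Δx = v₀t + ½at² = 2.30·5 + 0.5·0.4·5² = 16.5 m
Final speed = 4.30 m/s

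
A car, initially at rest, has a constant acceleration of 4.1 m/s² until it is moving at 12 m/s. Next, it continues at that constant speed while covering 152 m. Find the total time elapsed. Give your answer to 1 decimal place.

15.6 s

Phase 1 (accelerating): v₀ = 0 m/s, a = 4.1 m/s².
v = v₀ + at → t = (12 − 0) / 4.1 = 2.93 s
v² = v₀² + 2aΔx → Δx = (12² − 0²)/(2·4.1) = 17.6 m

Phase 2 (constant speed): v₀ = 12.0 m/s, a = 0 m/s².
Constant speed: t = d/v = 152/12.0 = 12.7 s
Total time = 2.93 + 12.7 = 15.6 s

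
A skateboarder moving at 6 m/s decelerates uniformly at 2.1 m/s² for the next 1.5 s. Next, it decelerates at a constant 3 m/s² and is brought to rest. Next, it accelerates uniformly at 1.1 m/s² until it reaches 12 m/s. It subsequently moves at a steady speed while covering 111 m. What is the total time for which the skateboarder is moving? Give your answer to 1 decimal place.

Phase 1 (decelerating): v₀ = 6.00 m/s, a = -2.1 m/s².
v = v₀ + at = 6.00 + (-2.1)(1.5) = 2.85 m/s
Δx = v₀t + ½at² = 6.00·1.5 + 0.5·-2.1·1.5² = 6.64 m

Phase 2 (decelerating): v₀ = 2.85 m/s, a = -3 m/s².
v = v₀ + at → t = (0 − 2.85) / -3 = 0.950 s
v² = v₀² + 2aΔx → Δx = (0² − 2.85²)/(2·-3) = 1.35 m

Phase 3 (accelerating): v₀ = 0 m/s, a = 1.1 m/s².
v = v₀ + at → t = (12 − 0) / 1.1 = 10.9 s
v² = v₀² + 2aΔx → Δx = (12² − 0²)/(2·1.1) = 65.5 m

Phase 4 (constant speed): v₀ = 12.0 m/s, a = 0 m/s².
Constant speed: t = d/v = 111/12.0 = 9.25 s
Total time = 1.50 + 0.950 + 10.9 + 9.25 = 22.6 s

22.6 s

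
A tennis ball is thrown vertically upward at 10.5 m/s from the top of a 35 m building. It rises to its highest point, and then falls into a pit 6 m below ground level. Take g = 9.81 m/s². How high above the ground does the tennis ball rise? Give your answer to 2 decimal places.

Phase 1 (rising): v₀ = 10.5 m/s, a = -9.81 m/s².
v = v₀ + at → t = (0 − 10.5) / -9.81 = 1.07 s
v² = v₀² + 2aΔx → Δx = (0² − 10.5²)/(2·-9.81) = 5.62 m
Maximum height = 35 + 5.62 = 40.6 m

40.62 m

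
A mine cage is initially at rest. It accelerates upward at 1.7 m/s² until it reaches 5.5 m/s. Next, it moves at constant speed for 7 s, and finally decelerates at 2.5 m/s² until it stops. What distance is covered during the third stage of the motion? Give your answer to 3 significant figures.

Phase 1 (accelerating): v₀ = 0 m/s, a = 1.7 m/s².
v = v₀ + at → t = (5.5 − 0) / 1.7 = 3.24 s
v² = v₀² + 2aΔx → Δx = (5.5² − 0²)/(2·1.7) = 8.90 m

Phase 2 (constant speed): v₀ = 5.50 m/s, a = 0 m/s².
v = v₀ + at = 5.50 + (0)(7) = 5.50 m/s
Δx = v₀t + ½at² = 5.50·7 + 0.5·0·7² = 38.5 m

Phase 3 (decelerating): v₀ = 5.50 m/s, a = -2.5 m/s².
v = v₀ + at → t = (0 − 5.50) / -2.5 = 2.20 s
v² = v₀² + 2aΔx → Δx = (0² − 5.50²)/(2·-2.5) = 6.05 m
Distance in phase 3 = 6.05 m

6.05 m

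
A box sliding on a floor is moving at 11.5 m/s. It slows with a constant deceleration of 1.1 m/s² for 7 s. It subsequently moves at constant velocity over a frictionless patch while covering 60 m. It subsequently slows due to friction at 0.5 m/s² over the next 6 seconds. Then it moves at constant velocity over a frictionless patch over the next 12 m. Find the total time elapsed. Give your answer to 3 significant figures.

43.8 s

Phase 1 (decelerating): v₀ = 11.5 m/s, a = -1.1 m/s².
v = v₀ + at = 11.5 + (-1.1)(7) = 3.80 m/s
Δx = v₀t + ½at² = 11.5·7 + 0.5·-1.1·7² = 53.5 m

Phase 2 (constant speed): v₀ = 3.80 m/s, a = 0 m/s².
Constant speed: t = d/v = 60/3.80 = 15.8 s

Phase 3 (decelerating): v₀ = 3.80 m/s, a = -0.5 m/s².
v = v₀ + at = 3.80 + (-0.5)(6) = 0.800 m/s
Δx = v₀t + ½at² = 3.80·6 + 0.5·-0.5·6² = 13.8 m

Phase 4 (constant speed): v₀ = 0.800 m/s, a = 0 m/s².
Constant speed: t = d/v = 12/0.800 = 15.0 s
Total time = 7.00 + 15.8 + 6.00 + 15.0 = 43.8 s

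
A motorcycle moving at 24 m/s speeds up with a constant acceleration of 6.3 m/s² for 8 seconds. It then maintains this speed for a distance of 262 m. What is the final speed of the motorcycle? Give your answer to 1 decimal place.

74.4 m/s

Phase 1 (accelerating): v₀ = 24.0 m/s, a = 6.3 m/s².
v = v₀ + at = 24.0 + (6.3)(8) = 74.4 m/s
Δx = v₀t + ½at² = 24.0·8 + 0.5·6.3·8² = 394 m

Phase 2 (constant speed): v₀ = 74.4 m/s, a = 0 m/s².
Constant speed: t = d/v = 262/74.4 = 3.52 s
Final speed = 74.4 m/s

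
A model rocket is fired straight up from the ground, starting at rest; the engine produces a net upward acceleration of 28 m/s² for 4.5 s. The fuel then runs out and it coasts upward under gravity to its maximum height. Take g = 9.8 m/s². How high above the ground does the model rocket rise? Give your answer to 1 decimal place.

Phase 1 (powered ascent): v₀ = 0 m/s, a = 28 m/s².
v = v₀ + at = 0 + (28)(4.5) = 126 m/s
Δx = v₀t + ½at² = 0·4.5 + 0.5·28·4.5² = 284 m

Phase 2 (coasting upward): v₀ = 126 m/s, a = -9.8 m/s².
v = v₀ + at → t = (0 − 126) / -9.8 = 12.9 s
v² = v₀² + 2aΔx → Δx = (0² − 126²)/(2·-9.8) = 810 m
Maximum height = 284 + 810 = 1090 m

1093.5 m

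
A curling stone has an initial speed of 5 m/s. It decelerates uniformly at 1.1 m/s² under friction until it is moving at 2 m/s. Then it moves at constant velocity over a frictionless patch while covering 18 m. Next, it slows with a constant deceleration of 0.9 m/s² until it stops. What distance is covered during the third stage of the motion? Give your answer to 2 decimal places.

Phase 1 (decelerating): v₀ = 5.00 m/s, a = -1.1 m/s².
v = v₀ + at → t = (2 − 5.00) / -1.1 = 2.73 s
v² = v₀² + 2aΔx → Δx = (2² − 5.00²)/(2·-1.1) = 9.55 m

Phase 2 (constant speed): v₀ = 2.00 m/s, a = 0 m/s².
Constant speed: t = d/v = 18/2.00 = 9.00 s

Phase 3 (decelerating): v₀ = 2.00 m/s, a = -0.9 m/s².
v = v₀ + at → t = (0 − 2.00) / -0.9 = 2.22 s
v² = v₀² + 2aΔx → Δx = (0² − 2.00²)/(2·-0.9) = 2.22 m
Distance in phase 3 = 2.22 m

2.22 m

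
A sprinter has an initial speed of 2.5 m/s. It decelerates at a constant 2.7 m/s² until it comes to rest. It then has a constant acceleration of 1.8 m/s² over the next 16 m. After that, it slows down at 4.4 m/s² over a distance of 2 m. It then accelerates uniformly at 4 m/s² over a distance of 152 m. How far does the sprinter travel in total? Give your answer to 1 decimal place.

Phase 1 (decelerating): v₀ = 2.50 m/s, a = -2.7 m/s².
v = v₀ + at → t = (0 − 2.50) / -2.7 = 0.926 s
v² = v₀² + 2aΔx → Δx = (0² − 2.50²)/(2·-2.7) = 1.16 m

Phase 2 (accelerating): v₀ = 0 m/s, a = 1.8 m/s².
v² = v₀² + 2aΔx = 0² + 2·1.8·16 = 57.6 → v = 7.59 m/s
t = (v − v₀)/a = (7.59 − 0)/1.8 = 4.22 s

Phase 3 (decelerating): v₀ = 7.59 m/s, a = -4.4 m/s².
v² = v₀² + 2aΔx = 7.59² + 2·-4.4·2 = 40.0 → v = 6.32 m/s
t = (v − v₀)/a = (6.32 − 7.59)/-4.4 = 0.287 s

Phase 4 (accelerating): v₀ = 6.32 m/s, a = 4 m/s².
v² = v₀² + 2aΔx = 6.32² + 2·4·152 = 1260 → v = 35.4 m/s
t = (v − v₀)/a = (35.4 − 6.32)/4 = 7.28 s
Total distance = 1.16 + 16.0 + 2.00 + 152 = 171 m

171.2 m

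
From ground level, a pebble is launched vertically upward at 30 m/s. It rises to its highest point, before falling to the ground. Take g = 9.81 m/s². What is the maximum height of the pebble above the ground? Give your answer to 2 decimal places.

Phase 1 (rising): v₀ = 30.0 m/s, a = -9.81 m/s².
v = v₀ + at → t = (0 − 30.0) / -9.81 = 3.06 s
v² = v₀² + 2aΔx → Δx = (0² − 30.0²)/(2·-9.81) = 45.9 m
Maximum height = 45.9 m

45.87 m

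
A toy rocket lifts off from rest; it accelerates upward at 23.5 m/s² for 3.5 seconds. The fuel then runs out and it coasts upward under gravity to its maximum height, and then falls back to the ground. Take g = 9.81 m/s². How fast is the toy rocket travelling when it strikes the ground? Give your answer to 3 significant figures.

97.9 m/s

Phase 1 (powered ascent): v₀ = 0 m/s, a = 23.5 m/s².
v = v₀ + at = 0 + (23.5)(3.5) = 82.2 m/s
Δx = v₀t + ½at² = 0·3.5 + 0.5·23.5·3.5² = 144 m

Phase 2 (coasting upward): v₀ = 82.2 m/s, a = -9.81 m/s².
v = v₀ + at → t = (0 − 82.2) / -9.81 = 8.38 s
v² = v₀² + 2aΔx → Δx = (0² − 82.2²)/(2·-9.81) = 345 m

Phase 3 (free fall): v₀ = 0 m/s, a = -9.81 m/s².
Falls 489 m from rest: t = √(2·489/9.81) = 9.98 s; v = g·t = 97.9 m/s.
Impact speed = 97.9 m/s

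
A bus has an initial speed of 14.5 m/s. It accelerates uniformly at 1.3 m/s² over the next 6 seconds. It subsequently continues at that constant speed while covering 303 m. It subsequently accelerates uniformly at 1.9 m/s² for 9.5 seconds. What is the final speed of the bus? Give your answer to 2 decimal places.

Phase 1 (accelerating): v₀ = 14.5 m/s, a = 1.3 m/s².
v = v₀ + at = 14.5 + (1.3)(6) = 22.3 m/s
Δx = v₀t + ½at² = 14.5·6 + 0.5·1.3·6² = 110 m

Phase 2 (constant speed): v₀ = 22.3 m/s, a = 0 m/s².
Constant speed: t = d/v = 303/22.3 = 13.6 s

Phase 3 (accelerating): v₀ = 22.3 m/s, a = 1.9 m/s².
v = v₀ + at = 22.3 + (1.9)(9.5) = 40.4 m/s
Δx = v₀t + ½at² = 22.3·9.5 + 0.5·1.9·9.5² = 298 m
Final speed = 40.4 m/s

40.35 m/s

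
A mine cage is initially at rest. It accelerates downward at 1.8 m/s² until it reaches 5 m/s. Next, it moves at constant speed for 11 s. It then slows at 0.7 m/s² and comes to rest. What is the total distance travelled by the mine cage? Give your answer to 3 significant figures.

79.8 m

Phase 1 (accelerating): v₀ = 0 m/s, a = 1.8 m/s².
v = v₀ + at → t = (5 − 0) / 1.8 = 2.78 s
v² = v₀² + 2aΔx → Δx = (5² − 0²)/(2·1.8) = 6.94 m

Phase 2 (constant speed): v₀ = 5.00 m/s, a = 0 m/s².
v = v₀ + at = 5.00 + (0)(11) = 5.00 m/s
Δx = v₀t + ½at² = 5.00·11 + 0.5·0·11² = 55.0 m

Phase 3 (decelerating): v₀ = 5.00 m/s, a = -0.7 m/s².
v = v₀ + at → t = (0 − 5.00) / -0.7 = 7.14 s
v² = v₀² + 2aΔx → Δx = (0² − 5.00²)/(2·-0.7) = 17.9 m
Total distance = 6.94 + 55.0 + 17.9 = 79.8 m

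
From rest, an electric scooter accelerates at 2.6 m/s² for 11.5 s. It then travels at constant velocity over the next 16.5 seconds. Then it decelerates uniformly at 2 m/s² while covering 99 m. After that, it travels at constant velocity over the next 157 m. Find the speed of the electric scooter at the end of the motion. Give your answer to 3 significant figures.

22.3 m/s

Phase 1 (accelerating): v₀ = 0 m/s, a = 2.6 m/s².
v = v₀ + at = 0 + (2.6)(11.5) = 29.9 m/s
Δx = v₀t + ½at² = 0·11.5 + 0.5·2.6·11.5² = 172 m

Phase 2 (constant speed): v₀ = 29.9 m/s, a = 0 m/s².
v = v₀ + at = 29.9 + (0)(16.5) = 29.9 m/s
Δx = v₀t + ½at² = 29.9·16.5 + 0.5·0·16.5² = 493 m

Phase 3 (decelerating): v₀ = 29.9 m/s, a = -2 m/s².
v² = v₀² + 2aΔx = 29.9² + 2·-2·99 = 498 → v = 22.3 m/s
t = (v − v₀)/a = (22.3 − 29.9)/-2 = 3.79 s

Phase 4 (constant speed): v₀ = 22.3 m/s, a = 0 m/s².
Constant speed: t = d/v = 157/22.3 = 7.04 s
Final speed = 22.3 m/s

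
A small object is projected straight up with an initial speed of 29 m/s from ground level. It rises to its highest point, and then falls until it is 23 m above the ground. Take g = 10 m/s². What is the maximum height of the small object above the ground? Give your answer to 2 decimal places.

Phase 1 (rising): v₀ = 29.0 m/s, a = -10 m/s².
v = v₀ + at → t = (0 − 29.0) / -10 = 2.90 s
v² = v₀² + 2aΔx → Δx = (0² − 29.0²)/(2·-10) = 42.0 m
Maximum height = 42.0 m

42.05 m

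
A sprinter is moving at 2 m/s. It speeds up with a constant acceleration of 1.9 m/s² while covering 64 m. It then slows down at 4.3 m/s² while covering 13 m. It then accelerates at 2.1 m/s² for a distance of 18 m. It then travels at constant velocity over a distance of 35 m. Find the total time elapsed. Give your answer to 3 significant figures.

12.0 s

Phase 1 (accelerating): v₀ = 2.00 m/s, a = 1.9 m/s².
v² = v₀² + 2aΔx = 2.00² + 2·1.9·64 = 247 → v = 15.7 m/s
t = (v − v₀)/a = (15.7 − 2.00)/1.9 = 7.22 s

Phase 2 (decelerating): v₀ = 15.7 m/s, a = -4.3 m/s².
v² = v₀² + 2aΔx = 15.7² + 2·-4.3·13 = 135 → v = 11.6 m/s
t = (v − v₀)/a = (11.6 − 15.7)/-4.3 = 0.950 s

Phase 3 (accelerating): v₀ = 11.6 m/s, a = 2.1 m/s².
v² = v₀² + 2aΔx = 11.6² + 2·2.1·18 = 211 → v = 14.5 m/s
t = (v − v₀)/a = (14.5 − 11.6)/2.1 = 1.38 s

Phase 4 (constant speed): v₀ = 14.5 m/s, a = 0 m/s².
Constant speed: t = d/v = 35/14.5 = 2.41 s
Total time = 7.22 + 0.950 + 1.38 + 2.41 = 12.0 s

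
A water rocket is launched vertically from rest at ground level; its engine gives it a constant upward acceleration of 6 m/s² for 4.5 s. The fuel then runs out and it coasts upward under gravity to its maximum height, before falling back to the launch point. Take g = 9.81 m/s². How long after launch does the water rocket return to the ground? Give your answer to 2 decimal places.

11.72 s

Phase 1 (powered ascent): v₀ = 0 m/s, a = 6 m/s².
v = v₀ + at = 0 + (6)(4.5) = 27.0 m/s
Δx = v₀t + ½at² = 0·4.5 + 0.5·6·4.5² = 60.8 m

Phase 2 (coasting upward): v₀ = 27.0 m/s, a = -9.81 m/s².
v = v₀ + at → t = (0 − 27.0) / -9.81 = 2.75 s
v² = v₀² + 2aΔx → Δx = (0² − 27.0²)/(2·-9.81) = 37.2 m

Phase 3 (free fall): v₀ = 0 m/s, a = -9.81 m/s².
Falls 97.9 m from rest: t = √(2·97.9/9.81) = 4.47 s; v = g·t = 43.8 m/s.
Total time = 4.50 + 2.75 + 4.47 = 11.7 s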